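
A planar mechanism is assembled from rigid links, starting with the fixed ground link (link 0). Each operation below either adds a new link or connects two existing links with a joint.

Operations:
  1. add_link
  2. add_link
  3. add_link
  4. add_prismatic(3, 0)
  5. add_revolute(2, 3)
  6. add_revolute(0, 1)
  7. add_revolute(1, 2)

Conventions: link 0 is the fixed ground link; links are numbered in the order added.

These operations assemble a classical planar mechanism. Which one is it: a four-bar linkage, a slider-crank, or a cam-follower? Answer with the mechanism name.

links: 4 (incl. ground); joints: 3 revolute, 1 prismatic, 0 higher (cam) pair, forming one closed loop
4 links, 3 revolutes + 1 prismatic in one loop → slider-crank

slider-crank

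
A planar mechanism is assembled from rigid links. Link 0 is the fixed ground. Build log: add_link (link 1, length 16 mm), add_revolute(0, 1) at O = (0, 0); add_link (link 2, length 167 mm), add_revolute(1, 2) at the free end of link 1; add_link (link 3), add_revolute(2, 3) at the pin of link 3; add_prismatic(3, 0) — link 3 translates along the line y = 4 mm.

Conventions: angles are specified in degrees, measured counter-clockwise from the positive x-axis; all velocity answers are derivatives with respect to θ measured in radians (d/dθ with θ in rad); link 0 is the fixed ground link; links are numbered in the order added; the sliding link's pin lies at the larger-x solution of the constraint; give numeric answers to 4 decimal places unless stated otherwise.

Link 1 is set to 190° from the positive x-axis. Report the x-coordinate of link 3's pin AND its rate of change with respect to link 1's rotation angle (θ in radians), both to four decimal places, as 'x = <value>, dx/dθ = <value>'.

geometry: r = 16 mm, L = 167 mm, e = 4 mm
crank pin P = (r cos θ, r sin θ) = (-15.756924, -2.778371)
h = r sin θ − e = -2.778371 − 4 = -6.778371
x = r cos θ + √(L² − h²) = -15.756924 + 166.862379 = 151.105455
dx/dθ = −r sin θ − h·r cos θ/√(L² − h²) (θ in radians; h = -6.778371) = 2.138285

x = 151.1055, dx/dθ = 2.1383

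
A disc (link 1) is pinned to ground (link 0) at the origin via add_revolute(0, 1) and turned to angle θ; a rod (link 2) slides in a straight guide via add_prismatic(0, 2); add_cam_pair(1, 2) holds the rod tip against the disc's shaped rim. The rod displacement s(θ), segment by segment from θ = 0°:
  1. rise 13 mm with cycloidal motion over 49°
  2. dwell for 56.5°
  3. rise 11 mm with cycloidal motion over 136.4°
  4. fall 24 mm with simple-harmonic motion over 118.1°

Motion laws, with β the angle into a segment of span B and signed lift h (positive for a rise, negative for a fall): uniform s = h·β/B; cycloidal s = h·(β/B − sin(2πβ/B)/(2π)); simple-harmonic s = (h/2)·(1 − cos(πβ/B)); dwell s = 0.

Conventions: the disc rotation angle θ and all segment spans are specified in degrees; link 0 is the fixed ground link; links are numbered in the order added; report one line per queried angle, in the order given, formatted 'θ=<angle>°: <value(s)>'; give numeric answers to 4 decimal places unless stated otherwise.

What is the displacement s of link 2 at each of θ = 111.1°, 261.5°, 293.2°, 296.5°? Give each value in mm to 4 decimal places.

segment 1 (0° to 49°, cycloidal, h = 13) is passed completely: s = 0.0000 + (13) = 13.0000
segment 2 (49° to 105.5°, dwell): s unchanged at 13.0000
θ = 111.1° falls in segment 3 (105.5° to 241.9°, cycloidal, h = 11): β = 111.1 − 105.5 = 5.6°, B = 136.4°; Δs = 11·(0.0411 − sin(2π·0.0411)/(2π)) = 0.0050; s = 13.0000 + 0.0050 = 13.0050
segment 3 (105.5° to 241.9°, cycloidal, h = 11) is passed completely: s = 13.0000 + (11) = 24.0000
θ = 261.5° falls in segment 4 (241.9° to 360°, simple-harmonic, h = -24): β = 261.5 − 241.9 = 19.6°, B = 118.1°; Δs = -24/2·(1 − cos(π·0.1660)) = -1.5944; s = 24.0000 − 1.5944 = 22.4056
θ = 293.2° falls in segment 4 (241.9° to 360°, simple-harmonic, h = -24): β = 293.2 − 241.9 = 51.3°, B = 118.1°; Δs = -24/2·(1 − cos(π·0.4344)) = -9.5436; s = 24.0000 − 9.5436 = 14.4564
θ = 296.5° falls in segment 4 (241.9° to 360°, simple-harmonic, h = -24): β = 296.5 − 241.9 = 54.6°, B = 118.1°; Δs = -24/2·(1 − cos(π·0.4623)) = -10.5828; s = 24.0000 − 10.5828 = 13.4172

θ=111.1°: 13.0050
θ=261.5°: 22.4056
θ=293.2°: 14.4564
θ=296.5°: 13.4172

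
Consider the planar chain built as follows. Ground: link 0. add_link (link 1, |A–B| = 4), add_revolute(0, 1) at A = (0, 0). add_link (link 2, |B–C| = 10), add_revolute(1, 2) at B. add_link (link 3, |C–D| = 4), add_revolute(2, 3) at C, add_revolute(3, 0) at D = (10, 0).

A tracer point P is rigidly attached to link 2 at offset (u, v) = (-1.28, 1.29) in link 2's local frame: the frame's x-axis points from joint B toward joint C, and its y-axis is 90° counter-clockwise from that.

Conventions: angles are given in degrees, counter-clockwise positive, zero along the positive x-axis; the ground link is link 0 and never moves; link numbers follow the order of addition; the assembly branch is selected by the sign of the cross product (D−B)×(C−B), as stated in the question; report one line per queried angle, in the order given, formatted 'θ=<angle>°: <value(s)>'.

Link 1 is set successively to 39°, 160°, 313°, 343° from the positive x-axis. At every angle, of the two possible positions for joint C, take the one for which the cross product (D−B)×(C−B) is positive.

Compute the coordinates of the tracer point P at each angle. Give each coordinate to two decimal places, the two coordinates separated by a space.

A=(0,0), D=(10.00,0)
θ=39°: B = A + 4.00·(cos39°, sin39°) = (3.1086, 2.5173)
θ=39°: |BD| = 7.3368
θ=39°: circle(B,10.00) ∩ circle(D,4.00): a=9.3930, h=3.4310
θ=39°:   candidates: C₊=(13.1086,2.5173) cross=25.173; C₋=(10.7542,-3.9283) cross=-25.173
θ=39°:   branch + wants cross > 0 → take C=(13.1086,2.5173) (cross=25.173)
θ=39°: ex = (C−B)/|BC| = (1.0000,-0.0000); ey = (0.0000,1.0000)
θ=39°: P = B + -1.28·ex + 1.29·ey = (1.8286,3.8073)
θ=160°: B = A + 4.00·(cos160°, sin160°) = (-3.7588, 1.3681)
θ=160°: |BD| = 13.8266
θ=160°: circle(B,10.00) ∩ circle(D,4.00): a=9.9509, h=0.9895
θ=160°:   candidates: C₊=(6.2412,1.3681) cross=13.681; C₋=(6.0454,-0.6011) cross=-13.681
θ=160°:   branch + wants cross > 0 → take C=(6.2412,1.3681) (cross=13.681)
θ=160°: ex = (C−B)/|BC| = (1.0000,0.0000); ey = (-0.0000,1.0000)
θ=160°: P = B + -1.28·ex + 1.29·ey = (-5.0388,2.6581)
θ=313°: B = A + 4.00·(cos313°, sin313°) = (2.7280, -2.9254)
θ=313°: |BD| = 7.8384
θ=313°: circle(B,10.00) ∩ circle(D,4.00): a=9.2774, h=3.7322
θ=313°:   candidates: C₊=(9.9422,3.9996) cross=29.254; C₋=(12.7280,-2.9254) cross=-29.254
θ=313°:   branch + wants cross > 0 → take C=(9.9422,3.9996) (cross=29.254)
θ=313°: ex = (C−B)/|BC| = (0.7214,0.6925); ey = (-0.6925,0.7214)
θ=313°: P = B + -1.28·ex + 1.29·ey = (0.9113,-2.8812)
θ=343°: B = A + 4.00·(cos343°, sin343°) = (3.8252, -1.1695)
θ=343°: |BD| = 6.2846
θ=343°: circle(B,10.00) ∩ circle(D,4.00): a=9.8253, h=1.8609
θ=343°:   candidates: C₊=(13.1326,2.4873) cross=11.695; C₋=(13.8252,-1.1695) cross=-11.695
θ=343°:   branch + wants cross > 0 → take C=(13.1326,2.4873) (cross=11.695)
θ=343°: ex = (C−B)/|BC| = (0.9307,0.3657); ey = (-0.3657,0.9307)
θ=343°: P = B + -1.28·ex + 1.29·ey = (2.1621,-0.4369)

θ=39°: 1.83 3.81
θ=160°: -5.04 2.66
θ=313°: 0.91 -2.88
θ=343°: 2.16 -0.44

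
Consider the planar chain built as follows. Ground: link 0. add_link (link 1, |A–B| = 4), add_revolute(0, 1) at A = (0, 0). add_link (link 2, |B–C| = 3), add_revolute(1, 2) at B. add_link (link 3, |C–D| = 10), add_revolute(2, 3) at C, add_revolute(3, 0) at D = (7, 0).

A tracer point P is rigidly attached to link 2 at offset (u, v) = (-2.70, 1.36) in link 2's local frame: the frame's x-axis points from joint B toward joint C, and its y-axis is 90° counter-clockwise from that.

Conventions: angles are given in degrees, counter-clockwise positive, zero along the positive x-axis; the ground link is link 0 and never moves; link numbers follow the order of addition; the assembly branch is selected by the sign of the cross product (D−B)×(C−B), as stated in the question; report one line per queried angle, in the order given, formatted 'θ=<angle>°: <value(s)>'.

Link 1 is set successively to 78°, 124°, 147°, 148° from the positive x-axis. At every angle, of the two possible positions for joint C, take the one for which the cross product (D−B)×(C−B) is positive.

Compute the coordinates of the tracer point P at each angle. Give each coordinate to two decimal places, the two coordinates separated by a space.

A=(0,0), D=(7.00,0)
θ=78°: B = A + 4.00·(cos78°, sin78°) = (0.8316, 3.9126)
θ=78°: |BD| = 7.3046
θ=78°: circle(B,3.00) ∩ circle(D,10.00): a=-2.5767, h=1.5365
θ=78°:   candidates: C₊=(-0.5212,6.5902) cross=11.223; C₋=(-2.1672,3.9953) cross=-11.223
θ=78°:   branch + wants cross > 0 → take C=(-0.5212,6.5902) (cross=11.223)
θ=78°: ex = (C−B)/|BC| = (-0.4510,0.8925); ey = (-0.8925,-0.4510)
θ=78°: P = B + -2.70·ex + 1.36·ey = (0.8354,0.8894)
θ=124°: B = A + 4.00·(cos124°, sin124°) = (-2.2368, 3.3162)
θ=124°: |BD| = 9.8140
θ=124°: circle(B,3.00) ∩ circle(D,10.00): a=0.2708, h=2.9878
θ=124°:   candidates: C₊=(-0.9724,6.0367) cross=29.322; C₋=(-2.9915,0.4126) cross=-29.322
θ=124°:   branch + wants cross > 0 → take C=(-0.9724,6.0367) (cross=29.322)
θ=124°: ex = (C−B)/|BC| = (0.4215,0.9068); ey = (-0.9068,0.4215)
θ=124°: P = B + -2.70·ex + 1.36·ey = (-4.6080,1.4409)
θ=147°: B = A + 4.00·(cos147°, sin147°) = (-3.3547, 2.1786)
θ=147°: |BD| = 10.5814
θ=147°: circle(B,3.00) ∩ circle(D,10.00): a=0.9907, h=2.8317
θ=147°:   candidates: C₊=(-1.8022,4.7456) cross=29.963; C₋=(-2.9682,-0.7964) cross=-29.963
θ=147°:   branch + wants cross > 0 → take C=(-1.8022,4.7456) (cross=29.963)
θ=147°: ex = (C−B)/|BC| = (0.5175,0.8557); ey = (-0.8557,0.5175)
θ=147°: P = B + -2.70·ex + 1.36·ey = (-5.9156,0.5720)
θ=148°: B = A + 4.00·(cos148°, sin148°) = (-3.3922, 2.1197)
θ=148°: |BD| = 10.6062
θ=148°: circle(B,3.00) ∩ circle(D,10.00): a=1.0131, h=2.8238
θ=148°:   candidates: C₊=(-1.8352,4.6840) cross=29.949; C₋=(-2.9638,-0.8496) cross=-29.949
θ=148°:   branch + wants cross > 0 → take C=(-1.8352,4.6840) (cross=29.949)
θ=148°: ex = (C−B)/|BC| = (0.5190,0.8548); ey = (-0.8548,0.5190)
θ=148°: P = B + -2.70·ex + 1.36·ey = (-5.9560,0.5176)

θ=78°: 0.84 0.89
θ=124°: -4.61 1.44
θ=147°: -5.92 0.57
θ=148°: -5.96 0.52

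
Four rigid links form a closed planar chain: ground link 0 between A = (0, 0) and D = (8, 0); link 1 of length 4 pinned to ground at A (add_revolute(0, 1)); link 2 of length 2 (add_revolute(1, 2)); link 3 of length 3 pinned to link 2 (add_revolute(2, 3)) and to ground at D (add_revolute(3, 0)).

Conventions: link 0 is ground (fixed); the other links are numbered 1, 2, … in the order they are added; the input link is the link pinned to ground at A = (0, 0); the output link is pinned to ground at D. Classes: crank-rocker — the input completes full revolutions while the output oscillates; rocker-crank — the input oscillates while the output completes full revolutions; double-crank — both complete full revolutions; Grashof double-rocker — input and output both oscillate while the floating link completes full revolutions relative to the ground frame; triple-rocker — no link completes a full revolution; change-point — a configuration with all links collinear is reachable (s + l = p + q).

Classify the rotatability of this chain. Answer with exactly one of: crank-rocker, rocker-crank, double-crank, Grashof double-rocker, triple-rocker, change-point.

lengths: ground=8, input=4, coupler=2, output=3
sorted: s=2 (shortest), l=8 (longest), p+q=7
s + l = 10 vs p + q = 7
s + l > p + q → non-Grashof → no link fully rotates → triple-rocker

triple-rocker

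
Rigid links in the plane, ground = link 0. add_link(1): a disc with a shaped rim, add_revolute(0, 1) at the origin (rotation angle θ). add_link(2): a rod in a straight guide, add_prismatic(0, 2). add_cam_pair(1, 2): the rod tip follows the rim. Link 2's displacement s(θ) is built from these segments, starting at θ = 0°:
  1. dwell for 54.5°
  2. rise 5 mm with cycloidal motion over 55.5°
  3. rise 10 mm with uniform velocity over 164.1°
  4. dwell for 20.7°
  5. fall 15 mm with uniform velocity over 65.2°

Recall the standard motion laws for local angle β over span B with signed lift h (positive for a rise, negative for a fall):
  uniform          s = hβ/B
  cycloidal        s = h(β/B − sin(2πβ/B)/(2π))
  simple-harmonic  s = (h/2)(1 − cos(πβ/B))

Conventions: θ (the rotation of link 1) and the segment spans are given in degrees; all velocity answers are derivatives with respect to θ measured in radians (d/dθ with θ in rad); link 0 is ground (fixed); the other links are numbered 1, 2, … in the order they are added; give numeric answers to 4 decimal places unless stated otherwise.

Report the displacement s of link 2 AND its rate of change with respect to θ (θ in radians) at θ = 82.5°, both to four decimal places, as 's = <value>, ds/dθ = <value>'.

segment 1 (0° to 54.5°, dwell): s unchanged at 0.0000
θ = 82.5° falls in segment 2 (54.5° to 110°, cycloidal, h = 5): β = 82.5 − 54.5 = 28°, B = 55.5°; Δs = 5·(0.5045 − sin(2π·0.5045)/(2π)) = 2.5450; s = 0.0000 + 2.5450 = 2.5450
velocity in seg [54.5°–110°] (cycloidal), θ in radians: β = 28° = 0.4887 rad, B = 55.5° = 0.9687 rad; ds/dθ = (h/B)(1 − cos(2πβ/B)) = (5/0.9687)(1 − cos(2π·0.5045)) = 10.321497 mm/rad

s = 2.5450, ds/dθ = 10.3215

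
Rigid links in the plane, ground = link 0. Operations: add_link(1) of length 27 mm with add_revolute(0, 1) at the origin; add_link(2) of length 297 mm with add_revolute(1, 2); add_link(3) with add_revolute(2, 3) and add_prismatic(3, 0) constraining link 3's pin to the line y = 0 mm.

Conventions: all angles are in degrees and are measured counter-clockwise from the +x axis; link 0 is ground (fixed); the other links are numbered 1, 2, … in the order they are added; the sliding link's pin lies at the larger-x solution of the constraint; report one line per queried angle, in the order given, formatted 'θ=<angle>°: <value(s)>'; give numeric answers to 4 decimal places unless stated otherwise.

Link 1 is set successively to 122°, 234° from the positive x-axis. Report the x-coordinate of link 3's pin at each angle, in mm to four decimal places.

geometry: r = 27 mm, L = 297 mm, e = 0 mm
θ=122°: crank pin P = (r cos θ, r sin θ) = (-14.307820, 22.897299)
θ=122°: h = r sin θ − e = 22.897299 − 0 = 22.897299
θ=122°: x = r cos θ + √(L² − h²) = -14.307820 + 296.116048 = 281.808228
θ=234°: crank pin P = (r cos θ, r sin θ) = (-15.870202, -21.843459)
θ=234°: h = r sin θ − e = -21.843459 − 0 = -21.843459
θ=234°: x = r cos θ + √(L² − h²) = -15.870202 + 296.195650 = 280.325449

θ=122°: 281.8082
θ=234°: 280.3254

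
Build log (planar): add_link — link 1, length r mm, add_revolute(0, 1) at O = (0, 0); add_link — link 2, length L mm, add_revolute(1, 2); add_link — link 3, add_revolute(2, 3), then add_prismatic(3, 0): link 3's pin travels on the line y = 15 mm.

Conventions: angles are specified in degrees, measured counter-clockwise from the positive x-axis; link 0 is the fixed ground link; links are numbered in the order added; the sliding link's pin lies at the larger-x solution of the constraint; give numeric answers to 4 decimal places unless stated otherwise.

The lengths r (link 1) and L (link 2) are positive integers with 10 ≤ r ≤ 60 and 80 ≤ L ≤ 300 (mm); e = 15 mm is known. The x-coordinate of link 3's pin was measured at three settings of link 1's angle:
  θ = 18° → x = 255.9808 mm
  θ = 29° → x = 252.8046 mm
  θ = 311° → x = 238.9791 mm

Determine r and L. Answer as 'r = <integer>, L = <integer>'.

constraint per measurement: (x − r cos θ)² + (r sin θ − e)² = L²
subtracting the θ₁ and θ₂ equations cancels the r² and L² terms:
r = (x₁² − x₂²) / (2[(x₁cos θ₁ + e sin θ₁) − (x₂cos θ₂ + e sin θ₂)]) = 40.9999 → r = 41
L² = (x₁ − r cos θ₁)² + (r sin θ₁ − e)² = 47088.9980 → L = 217.0000 → L = 217
check at θ₃=311°: x = 238.9791 (printed 238.9791) ✓

r = 41, L = 217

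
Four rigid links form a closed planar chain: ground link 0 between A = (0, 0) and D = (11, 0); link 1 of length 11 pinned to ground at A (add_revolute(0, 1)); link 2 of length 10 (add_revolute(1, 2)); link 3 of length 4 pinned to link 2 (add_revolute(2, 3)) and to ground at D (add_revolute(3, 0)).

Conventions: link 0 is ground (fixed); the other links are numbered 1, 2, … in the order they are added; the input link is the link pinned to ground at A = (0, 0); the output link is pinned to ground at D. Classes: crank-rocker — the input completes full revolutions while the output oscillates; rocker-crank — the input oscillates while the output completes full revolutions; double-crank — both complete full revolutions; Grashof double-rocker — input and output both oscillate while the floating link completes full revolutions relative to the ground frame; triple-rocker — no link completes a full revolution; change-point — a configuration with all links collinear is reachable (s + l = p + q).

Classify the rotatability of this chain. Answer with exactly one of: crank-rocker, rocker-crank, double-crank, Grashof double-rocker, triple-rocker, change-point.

lengths: ground=11, input=11, coupler=10, output=4
sorted: s=4 (shortest), l=11 (longest), p+q=21
s + l = 15 vs p + q = 21
s + l < p + q (Grashof) with shortest = output link → rocker-crank

rocker-crank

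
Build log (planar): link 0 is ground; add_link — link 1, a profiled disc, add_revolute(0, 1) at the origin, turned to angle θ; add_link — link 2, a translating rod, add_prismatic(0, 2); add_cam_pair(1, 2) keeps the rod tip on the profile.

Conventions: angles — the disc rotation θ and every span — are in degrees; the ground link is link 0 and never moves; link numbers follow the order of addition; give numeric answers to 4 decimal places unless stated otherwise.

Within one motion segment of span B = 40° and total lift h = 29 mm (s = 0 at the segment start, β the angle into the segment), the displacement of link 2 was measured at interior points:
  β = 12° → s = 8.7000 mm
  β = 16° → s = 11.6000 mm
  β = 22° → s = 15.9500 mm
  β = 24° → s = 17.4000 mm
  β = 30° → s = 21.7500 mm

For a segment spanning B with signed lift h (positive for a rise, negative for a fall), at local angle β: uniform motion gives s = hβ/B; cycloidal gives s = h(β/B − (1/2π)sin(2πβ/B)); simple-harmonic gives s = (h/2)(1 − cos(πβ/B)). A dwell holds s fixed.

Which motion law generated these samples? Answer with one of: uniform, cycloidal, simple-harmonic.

candidates at β/B = r: uniform s = h·r (linear in β); cycloidal s = h·(r − sin(2πr)/(2π)); simple-harmonic s = (h/2)(1 − cos(πr))
β=12°: printed 8.7000 | uniform 8.7000, cycloidal 4.3104, simple-harmonic 5.9771
β=16°: printed 11.6000 | uniform 11.6000, cycloidal 8.8871, simple-harmonic 10.0193
β=22°: printed 15.9500 | uniform 15.9500, cycloidal 17.3763, simple-harmonic 16.7683
β=24°: printed 17.4000 | uniform 17.4000, cycloidal 20.1129, simple-harmonic 18.9807
β=30°: printed 21.7500 | uniform 21.7500, cycloidal 26.3655, simple-harmonic 24.7530
only one law matches every sample → uniform

uniform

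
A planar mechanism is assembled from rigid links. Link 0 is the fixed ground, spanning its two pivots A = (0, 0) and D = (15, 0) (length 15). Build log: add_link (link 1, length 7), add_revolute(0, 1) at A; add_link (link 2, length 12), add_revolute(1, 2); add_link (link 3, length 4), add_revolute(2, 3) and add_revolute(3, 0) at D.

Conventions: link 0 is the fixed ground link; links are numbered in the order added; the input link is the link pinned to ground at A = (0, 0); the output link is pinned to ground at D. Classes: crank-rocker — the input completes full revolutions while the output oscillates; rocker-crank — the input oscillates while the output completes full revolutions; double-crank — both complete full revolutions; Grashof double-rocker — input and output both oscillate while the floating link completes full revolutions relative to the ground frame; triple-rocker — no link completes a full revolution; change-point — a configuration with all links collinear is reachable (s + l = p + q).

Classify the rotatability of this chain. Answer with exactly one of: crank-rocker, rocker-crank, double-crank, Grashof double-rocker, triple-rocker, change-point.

lengths: ground=15, input=7, coupler=12, output=4
sorted: s=4 (shortest), l=15 (longest), p+q=19
s + l = 19 vs p + q = 19
s + l = p + q → change-point (collinear configuration reachable)

change-point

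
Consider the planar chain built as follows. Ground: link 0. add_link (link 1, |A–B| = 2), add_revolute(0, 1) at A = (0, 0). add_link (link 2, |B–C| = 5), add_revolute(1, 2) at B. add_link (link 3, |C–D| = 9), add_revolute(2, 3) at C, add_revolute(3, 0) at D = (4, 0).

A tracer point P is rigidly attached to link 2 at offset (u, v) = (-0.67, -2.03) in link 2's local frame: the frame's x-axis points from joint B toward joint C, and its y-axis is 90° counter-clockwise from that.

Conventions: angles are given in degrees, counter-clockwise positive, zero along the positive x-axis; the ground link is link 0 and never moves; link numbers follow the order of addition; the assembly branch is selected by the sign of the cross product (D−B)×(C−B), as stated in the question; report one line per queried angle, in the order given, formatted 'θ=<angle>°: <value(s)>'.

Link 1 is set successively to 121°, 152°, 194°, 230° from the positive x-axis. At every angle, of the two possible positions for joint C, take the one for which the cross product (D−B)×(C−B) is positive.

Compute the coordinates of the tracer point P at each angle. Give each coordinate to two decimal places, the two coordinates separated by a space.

A=(0,0), D=(4.00,0)
θ=121°: B = A + 2.00·(cos121°, sin121°) = (-1.0301, 1.7143)
θ=121°: |BD| = 5.3142
θ=121°: circle(B,5.00) ∩ circle(D,9.00): a=-2.6118, h=4.2636
θ=121°:   candidates: C₊=(-2.1268,6.5926) cross=22.658; C₋=(-4.8777,-1.4788) cross=-22.658
θ=121°:   branch + wants cross > 0 → take C=(-2.1268,6.5926) (cross=22.658)
θ=121°: ex = (C−B)/|BC| = (-0.2194,0.9756); ey = (-0.9756,-0.2194)
θ=121°: P = B + -0.67·ex + -2.03·ey = (1.0975,1.5059)
θ=152°: B = A + 2.00·(cos152°, sin152°) = (-1.7659, 0.9389)
θ=152°: |BD| = 5.8418
θ=152°: circle(B,5.00) ∩ circle(D,9.00): a=-1.8721, h=4.6363
θ=152°:   candidates: C₊=(-2.8685,5.8159) cross=27.085; C₋=(-4.3588,-3.3362) cross=-27.085
θ=152°:   branch + wants cross > 0 → take C=(-2.8685,5.8159) (cross=27.085)
θ=152°: ex = (C−B)/|BC| = (-0.2205,0.9754); ey = (-0.9754,-0.2205)
θ=152°: P = B + -0.67·ex + -2.03·ey = (0.3619,0.7331)
θ=194°: B = A + 2.00·(cos194°, sin194°) = (-1.9406, -0.4838)
θ=194°: |BD| = 5.9603
θ=194°: circle(B,5.00) ∩ circle(D,9.00): a=-1.7176, h=4.6957
θ=194°:   candidates: C₊=(-4.0338,4.0569) cross=27.988; C₋=(-3.2714,-5.3035) cross=-27.988
θ=194°:   branch + wants cross > 0 → take C=(-4.0338,4.0569) (cross=27.988)
θ=194°: ex = (C−B)/|BC| = (-0.4186,0.9082); ey = (-0.9082,-0.4186)
θ=194°: P = B + -0.67·ex + -2.03·ey = (0.1834,-0.2425)
θ=230°: B = A + 2.00·(cos230°, sin230°) = (-1.2856, -1.5321)
θ=230°: |BD| = 5.5031
θ=230°: circle(B,5.00) ∩ circle(D,9.00): a=-2.3364, h=4.4205
θ=230°:   candidates: C₊=(-4.7603,2.0632) cross=24.327; C₋=(-2.2989,-6.4283) cross=-24.327
θ=230°:   branch + wants cross > 0 → take C=(-4.7603,2.0632) (cross=24.327)
θ=230°: ex = (C−B)/|BC| = (-0.6949,0.7191); ey = (-0.7191,-0.6949)
θ=230°: P = B + -0.67·ex + -2.03·ey = (0.6397,-0.6031)

θ=121°: 1.10 1.51
θ=152°: 0.36 0.73
θ=194°: 0.18 -0.24
θ=230°: 0.64 -0.60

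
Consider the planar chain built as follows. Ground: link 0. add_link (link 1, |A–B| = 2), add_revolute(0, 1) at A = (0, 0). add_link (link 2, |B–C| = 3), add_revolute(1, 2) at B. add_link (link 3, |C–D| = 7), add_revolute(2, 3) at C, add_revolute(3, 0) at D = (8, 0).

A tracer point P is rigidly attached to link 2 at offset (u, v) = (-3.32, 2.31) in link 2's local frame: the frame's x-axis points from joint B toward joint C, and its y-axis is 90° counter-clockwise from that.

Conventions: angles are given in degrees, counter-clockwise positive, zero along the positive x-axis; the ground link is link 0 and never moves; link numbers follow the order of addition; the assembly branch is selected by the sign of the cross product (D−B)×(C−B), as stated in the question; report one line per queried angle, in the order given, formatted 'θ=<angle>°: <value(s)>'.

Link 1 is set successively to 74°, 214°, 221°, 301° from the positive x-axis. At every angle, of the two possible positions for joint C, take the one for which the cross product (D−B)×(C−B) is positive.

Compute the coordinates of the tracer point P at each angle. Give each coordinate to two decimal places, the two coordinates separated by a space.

A=(0,0), D=(8.00,0)
θ=74°: B = A + 2.00·(cos74°, sin74°) = (0.5513, 1.9225)
θ=74°: |BD| = 7.6928
θ=74°: circle(B,3.00) ∩ circle(D,7.00): a=1.2466, h=2.7287
θ=74°:   candidates: C₊=(2.4403,4.2531) cross=20.992; C₋=(1.0764,-1.0312) cross=-20.992
θ=74°:   branch + wants cross > 0 → take C=(2.4403,4.2531) (cross=20.992)
θ=74°: ex = (C−B)/|BC| = (0.6297,0.7769); ey = (-0.7769,0.6297)
θ=74°: P = B + -3.32·ex + 2.31·ey = (-3.3338,0.7978)
θ=214°: B = A + 2.00·(cos214°, sin214°) = (-1.6581, -1.1184)
θ=214°: |BD| = 9.7226
θ=214°: circle(B,3.00) ∩ circle(D,7.00): a=2.8042, h=1.0659
θ=214°:   candidates: C₊=(1.0049,0.2630) cross=10.364; C₋=(1.2502,-1.8547) cross=-10.364
θ=214°:   branch + wants cross > 0 → take C=(1.0049,0.2630) (cross=10.364)
θ=214°: ex = (C−B)/|BC| = (0.8877,0.4605); ey = (-0.4605,0.8877)
θ=214°: P = B + -3.32·ex + 2.31·ey = (-5.6688,-0.5966)
θ=221°: B = A + 2.00·(cos221°, sin221°) = (-1.5094, -1.3121)
θ=221°: |BD| = 9.5995
θ=221°: circle(B,3.00) ∩ circle(D,7.00): a=2.7163, h=1.2734
θ=221°:   candidates: C₊=(1.0073,0.3206) cross=12.224; C₋=(1.3555,-2.2023) cross=-12.224
θ=221°:   branch + wants cross > 0 → take C=(1.0073,0.3206) (cross=12.224)
θ=221°: ex = (C−B)/|BC| = (0.8389,0.5443); ey = (-0.5443,0.8389)
θ=221°: P = B + -3.32·ex + 2.31·ey = (-5.5519,-1.1811)
θ=301°: B = A + 2.00·(cos301°, sin301°) = (1.0301, -1.7143)
θ=301°: |BD| = 7.1777
θ=301°: circle(B,3.00) ∩ circle(D,7.00): a=0.8024, h=2.8907
θ=301°:   candidates: C₊=(1.1188,1.2844) cross=20.748; C₋=(2.4997,-4.3297) cross=-20.748
θ=301°:   branch + wants cross > 0 → take C=(1.1188,1.2844) (cross=20.748)
θ=301°: ex = (C−B)/|BC| = (0.0296,0.9996); ey = (-0.9996,0.0296)
θ=301°: P = B + -3.32·ex + 2.31·ey = (-1.3771,-4.9645)

θ=74°: -3.33 0.80
θ=214°: -5.67 -0.60
θ=221°: -5.55 -1.18
θ=301°: -1.38 -4.96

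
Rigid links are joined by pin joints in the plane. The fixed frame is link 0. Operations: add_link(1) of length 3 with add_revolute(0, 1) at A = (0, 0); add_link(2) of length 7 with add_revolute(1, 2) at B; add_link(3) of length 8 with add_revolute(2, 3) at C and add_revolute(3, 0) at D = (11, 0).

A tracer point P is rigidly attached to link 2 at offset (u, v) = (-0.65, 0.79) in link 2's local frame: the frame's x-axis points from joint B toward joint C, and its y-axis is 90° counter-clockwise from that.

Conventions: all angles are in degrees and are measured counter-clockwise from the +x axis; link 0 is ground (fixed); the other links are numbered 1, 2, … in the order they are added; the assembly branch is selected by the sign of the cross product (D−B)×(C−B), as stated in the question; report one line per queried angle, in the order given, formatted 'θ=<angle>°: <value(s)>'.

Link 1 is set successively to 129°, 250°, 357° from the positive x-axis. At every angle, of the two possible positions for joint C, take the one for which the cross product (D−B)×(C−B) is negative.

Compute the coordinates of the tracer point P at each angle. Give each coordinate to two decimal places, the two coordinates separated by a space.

A=(0,0), D=(11.00,0)
θ=129°: B = A + 3.00·(cos129°, sin129°) = (-1.8880, 2.3314)
θ=129°: |BD| = 13.0971
θ=129°: circle(B,7.00) ∩ circle(D,8.00): a=5.9759, h=3.6453
θ=129°:   candidates: C₊=(4.6414,4.8547) cross=47.743; C₋=(3.3436,-2.3194) cross=-47.743
θ=129°:   branch - wants cross < 0 → take C=(3.3436,-2.3194) (cross=-47.743)
θ=129°: ex = (C−B)/|BC| = (0.7474,-0.6644); ey = (0.6644,0.7474)
θ=129°: P = B + -0.65·ex + 0.79·ey = (-1.8489,3.3537)
θ=250°: B = A + 3.00·(cos250°, sin250°) = (-1.0261, -2.8191)
θ=250°: |BD| = 12.3521
θ=250°: circle(B,7.00) ∩ circle(D,8.00): a=5.5688, h=4.2412
θ=250°:   candidates: C₊=(3.4278,2.5812) cross=52.388; C₋=(5.3638,-5.6774) cross=-52.388
θ=250°:   branch - wants cross < 0 → take C=(5.3638,-5.6774) (cross=-52.388)
θ=250°: ex = (C−B)/|BC| = (0.9128,-0.4083); ey = (0.4083,0.9128)
θ=250°: P = B + -0.65·ex + 0.79·ey = (-1.2968,-1.8325)
θ=357°: B = A + 3.00·(cos357°, sin357°) = (2.9959, -0.1570)
θ=357°: |BD| = 8.0057
θ=357°: circle(B,7.00) ∩ circle(D,8.00): a=3.0660, h=6.2928
θ=357°:   candidates: C₊=(5.9379,6.1947) cross=50.378; C₋=(6.1847,-6.3885) cross=-50.378
θ=357°:   branch - wants cross < 0 → take C=(6.1847,-6.3885) (cross=-50.378)
θ=357°: ex = (C−B)/|BC| = (0.4555,-0.8902); ey = (0.8902,0.4555)
θ=357°: P = B + -0.65·ex + 0.79·ey = (3.4031,0.7815)

θ=129°: -1.85 3.35
θ=250°: -1.30 -1.83
θ=357°: 3.40 0.78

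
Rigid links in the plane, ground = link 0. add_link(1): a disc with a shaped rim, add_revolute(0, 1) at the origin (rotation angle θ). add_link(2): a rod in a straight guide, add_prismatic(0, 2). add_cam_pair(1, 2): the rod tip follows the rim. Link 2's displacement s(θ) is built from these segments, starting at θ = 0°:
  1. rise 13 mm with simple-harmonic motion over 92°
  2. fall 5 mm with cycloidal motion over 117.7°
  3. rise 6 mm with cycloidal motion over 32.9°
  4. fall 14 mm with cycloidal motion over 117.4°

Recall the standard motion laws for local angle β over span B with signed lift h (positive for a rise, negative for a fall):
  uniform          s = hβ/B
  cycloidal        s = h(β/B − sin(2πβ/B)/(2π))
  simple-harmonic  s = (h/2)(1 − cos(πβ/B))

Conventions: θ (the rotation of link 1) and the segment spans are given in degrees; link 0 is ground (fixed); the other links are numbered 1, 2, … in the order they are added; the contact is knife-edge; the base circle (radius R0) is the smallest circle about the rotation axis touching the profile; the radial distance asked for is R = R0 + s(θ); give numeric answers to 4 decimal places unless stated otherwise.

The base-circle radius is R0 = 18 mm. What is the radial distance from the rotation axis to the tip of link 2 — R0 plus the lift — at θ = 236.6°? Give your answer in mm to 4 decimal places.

segment 1 (0° to 92°, simple-harmonic, h = 13) is passed completely: s = 0.0000 + (13) = 13.0000
segment 2 (92° to 209.7°, cycloidal, h = -5) is passed completely: s = 13.0000 + (-5) = 8.0000
θ = 236.6° falls in segment 3 (209.7° to 242.6°, cycloidal, h = 6): β = 236.6 − 209.7 = 26.9°, B = 32.9°; Δs = 6·(0.8176 − sin(2π·0.8176)/(2π)) = 5.7758; s = 8.0000 + 5.7758 = 13.7758
R = R0 + s = 18 + 13.7758 = 31.7758

31.7758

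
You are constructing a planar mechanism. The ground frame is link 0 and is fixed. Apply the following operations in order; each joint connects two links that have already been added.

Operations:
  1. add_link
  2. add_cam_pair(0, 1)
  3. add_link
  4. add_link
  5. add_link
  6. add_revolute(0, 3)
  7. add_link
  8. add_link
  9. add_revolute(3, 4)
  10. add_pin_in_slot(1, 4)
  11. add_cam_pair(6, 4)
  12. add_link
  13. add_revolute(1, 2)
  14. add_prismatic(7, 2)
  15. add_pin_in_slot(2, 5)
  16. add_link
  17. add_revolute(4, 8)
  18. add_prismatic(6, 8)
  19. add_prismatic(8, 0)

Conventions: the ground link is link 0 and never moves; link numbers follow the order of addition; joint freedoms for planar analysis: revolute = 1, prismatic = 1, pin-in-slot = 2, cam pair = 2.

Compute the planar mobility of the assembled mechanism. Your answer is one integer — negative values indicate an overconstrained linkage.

ground; <1,0,0>
#1 <2,0,0>
C:0↔1 J2 <2,0,1>
#2 <3,0,1>
#3 <4,0,1>
#4 <5,0,1>
R:0↔3 J1 <5,1,1>
#5 <6,1,1>
#6 <7,1,1>
R:3↔4 J1 <7,2,1>
PS:1↔4 J2 <7,2,2>
C:6↔4 J2 <7,2,3>
#7 <8,2,3>
R:1↔2 J1 <8,3,3>
P:7↔2 J1 <8,4,3>
PS:2↔5 J2 <8,4,4>
#8 <9,4,4>
R:4↔8 J1 <9,5,4>
P:6↔8 J1 <9,6,4>
P:8↔0 J1 <9,7,4>
3×8 − 2×7 − 1×4 = 6

M = 6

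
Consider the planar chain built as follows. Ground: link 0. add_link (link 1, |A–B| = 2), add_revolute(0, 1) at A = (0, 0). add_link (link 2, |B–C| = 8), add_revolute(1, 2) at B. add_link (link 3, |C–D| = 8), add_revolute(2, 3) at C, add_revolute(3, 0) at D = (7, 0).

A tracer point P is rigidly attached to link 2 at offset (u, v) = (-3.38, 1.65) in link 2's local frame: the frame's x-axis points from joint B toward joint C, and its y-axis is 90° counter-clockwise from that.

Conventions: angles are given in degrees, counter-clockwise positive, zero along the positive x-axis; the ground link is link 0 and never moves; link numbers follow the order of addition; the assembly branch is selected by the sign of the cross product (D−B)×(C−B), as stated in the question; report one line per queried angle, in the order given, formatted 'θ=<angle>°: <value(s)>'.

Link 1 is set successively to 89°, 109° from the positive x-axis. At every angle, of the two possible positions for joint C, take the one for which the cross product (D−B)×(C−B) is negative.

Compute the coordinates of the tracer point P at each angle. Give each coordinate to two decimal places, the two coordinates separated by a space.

A=(0,0), D=(7.00,0)
θ=89°: B = A + 2.00·(cos89°, sin89°) = (0.0349, 1.9997)
θ=89°: |BD| = 7.2465
θ=89°: circle(B,8.00) ∩ circle(D,8.00): a=3.6232, h=7.1325
θ=89°:   candidates: C₊=(5.4857,7.8554) cross=51.685; C₋=(1.5492,-5.8557) cross=-51.685
θ=89°:   branch - wants cross < 0 → take C=(1.5492,-5.8557) (cross=-51.685)
θ=89°: ex = (C−B)/|BC| = (0.1893,-0.9819); ey = (0.9819,0.1893)
θ=89°: P = B + -3.38·ex + 1.65·ey = (1.0153,5.6309)
θ=109°: B = A + 2.00·(cos109°, sin109°) = (-0.6511, 1.8910)
θ=109°: |BD| = 7.8814
θ=109°: circle(B,8.00) ∩ circle(D,8.00): a=3.9407, h=6.9621
θ=109°:   candidates: C₊=(4.8449,7.7043) cross=54.871; C₋=(1.5040,-5.8132) cross=-54.871
θ=109°:   branch - wants cross < 0 → take C=(1.5040,-5.8132) (cross=-54.871)
θ=109°: ex = (C−B)/|BC| = (0.2694,-0.9630); ey = (0.9630,0.2694)
θ=109°: P = B + -3.38·ex + 1.65·ey = (0.0273,5.5906)

θ=89°: 1.02 5.63
θ=109°: 0.03 5.59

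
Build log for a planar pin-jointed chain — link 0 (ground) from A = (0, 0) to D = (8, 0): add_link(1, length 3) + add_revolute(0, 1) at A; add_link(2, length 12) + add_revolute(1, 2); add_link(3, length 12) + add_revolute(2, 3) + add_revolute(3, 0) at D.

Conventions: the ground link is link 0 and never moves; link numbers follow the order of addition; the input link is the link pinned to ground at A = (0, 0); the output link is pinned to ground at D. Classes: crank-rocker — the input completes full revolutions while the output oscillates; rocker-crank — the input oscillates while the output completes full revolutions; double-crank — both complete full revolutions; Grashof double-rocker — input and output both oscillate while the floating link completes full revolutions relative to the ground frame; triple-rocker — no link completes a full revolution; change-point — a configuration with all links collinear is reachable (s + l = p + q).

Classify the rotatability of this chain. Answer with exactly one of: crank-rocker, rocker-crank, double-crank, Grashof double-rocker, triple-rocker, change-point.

lengths: ground=8, input=3, coupler=12, output=12
sorted: s=3 (shortest), l=12 (longest), p+q=20
s + l = 15 vs p + q = 20
s + l < p + q (Grashof) with shortest = input link → crank-rocker

crank-rocker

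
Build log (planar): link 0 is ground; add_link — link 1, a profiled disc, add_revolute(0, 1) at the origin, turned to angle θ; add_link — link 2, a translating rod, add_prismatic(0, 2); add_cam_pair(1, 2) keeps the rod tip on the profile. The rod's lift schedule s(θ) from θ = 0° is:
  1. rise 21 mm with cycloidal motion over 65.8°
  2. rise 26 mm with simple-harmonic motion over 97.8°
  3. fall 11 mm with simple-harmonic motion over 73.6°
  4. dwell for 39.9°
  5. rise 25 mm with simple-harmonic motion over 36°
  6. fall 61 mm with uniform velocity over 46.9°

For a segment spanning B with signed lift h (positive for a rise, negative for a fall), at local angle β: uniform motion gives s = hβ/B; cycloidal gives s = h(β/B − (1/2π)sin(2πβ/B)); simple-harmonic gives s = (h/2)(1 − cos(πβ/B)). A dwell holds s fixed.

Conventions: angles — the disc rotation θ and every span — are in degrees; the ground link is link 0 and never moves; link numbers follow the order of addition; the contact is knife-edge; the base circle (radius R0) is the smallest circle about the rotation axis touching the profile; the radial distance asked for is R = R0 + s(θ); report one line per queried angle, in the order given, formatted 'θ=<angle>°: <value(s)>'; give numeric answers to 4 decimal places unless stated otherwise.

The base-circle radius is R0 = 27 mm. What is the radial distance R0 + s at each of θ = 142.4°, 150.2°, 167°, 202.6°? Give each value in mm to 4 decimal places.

seg 1 [0°–65.8°] cycloidal, h=21: full span → s += 21 → s = 21.0000
seg 2 [65.8°–163.6°] simple-harmonic, h=26: θ=142.4° here. β=76.6, B=97.8. 26/2·(1 − cos(π·0.7832)) = 23.1003 → s = 44.1003
seg 2 [65.8°–163.6°] simple-harmonic, h=26: θ=150.2° here. β=84.4, B=97.8. 26/2·(1 − cos(π·0.8630)) = 24.8142 → s = 45.8142
seg 2 [65.8°–163.6°] simple-harmonic, h=26: full span → s += 26 → s = 47.0000
seg 3 [163.6°–237.2°] simple-harmonic, h=-11: θ=167° here. β=3.4, B=73.6. -11/2·(1 − cos(π·0.0462)) = -0.0578 → s = 46.9422
seg 3 [163.6°–237.2°] simple-harmonic, h=-11: θ=202.6° here. β=39, B=73.6. -11/2·(1 − cos(π·0.5299)) = -6.0157 → s = 40.9843
θ=142.4°: R = R0 + s = 27 + 44.1003 = 71.1003
θ=150.2°: R = R0 + s = 27 + 45.8142 = 72.8142
θ=167°: R = R0 + s = 27 + 46.9422 = 73.9422
θ=202.6°: R = R0 + s = 27 + 40.9843 = 67.9843

θ=142.4°: 71.1003
θ=150.2°: 72.8142
θ=167°: 73.9422
θ=202.6°: 67.9843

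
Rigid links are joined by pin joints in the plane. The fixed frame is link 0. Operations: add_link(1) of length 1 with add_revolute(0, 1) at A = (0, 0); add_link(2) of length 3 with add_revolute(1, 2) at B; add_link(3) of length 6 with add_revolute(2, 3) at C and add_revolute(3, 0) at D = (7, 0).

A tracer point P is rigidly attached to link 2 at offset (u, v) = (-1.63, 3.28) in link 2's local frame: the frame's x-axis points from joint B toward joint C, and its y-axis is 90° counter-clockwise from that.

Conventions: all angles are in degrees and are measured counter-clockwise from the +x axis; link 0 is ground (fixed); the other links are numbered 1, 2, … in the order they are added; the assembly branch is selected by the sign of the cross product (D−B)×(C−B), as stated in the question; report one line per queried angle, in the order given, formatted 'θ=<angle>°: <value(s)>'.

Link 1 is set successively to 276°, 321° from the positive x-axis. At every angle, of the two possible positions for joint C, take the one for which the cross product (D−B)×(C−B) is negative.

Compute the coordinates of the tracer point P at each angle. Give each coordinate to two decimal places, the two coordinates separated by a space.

A=(0,0), D=(7.00,0)
θ=276°: B = A + 1.00·(cos276°, sin276°) = (0.1045, -0.9945)
θ=276°: |BD| = 6.9668
θ=276°: circle(B,3.00) ∩ circle(D,6.00): a=1.5457, h=2.5712
θ=276°:   candidates: C₊=(1.2673,1.7710) cross=17.913; C₋=(2.0014,-3.3187) cross=-17.913
θ=276°:   branch - wants cross < 0 → take C=(2.0014,-3.3187) (cross=-17.913)
θ=276°: ex = (C−B)/|BC| = (0.6323,-0.7747); ey = (0.7747,0.6323)
θ=276°: P = B + -1.63·ex + 3.28·ey = (1.6150,2.3422)
θ=321°: B = A + 1.00·(cos321°, sin321°) = (0.7771, -0.6293)
θ=321°: |BD| = 6.2546
θ=321°: circle(B,3.00) ∩ circle(D,6.00): a=0.9689, h=2.8392
θ=321°:   candidates: C₊=(1.4554,2.2930) cross=17.758; C₋=(2.0268,-3.3567) cross=-17.758
θ=321°:   branch - wants cross < 0 → take C=(2.0268,-3.3567) (cross=-17.758)
θ=321°: ex = (C−B)/|BC| = (0.4165,-0.9091); ey = (0.9091,0.4165)
θ=321°: P = B + -1.63·ex + 3.28·ey = (3.0801,2.2188)

θ=276°: 1.62 2.34
θ=321°: 3.08 2.22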